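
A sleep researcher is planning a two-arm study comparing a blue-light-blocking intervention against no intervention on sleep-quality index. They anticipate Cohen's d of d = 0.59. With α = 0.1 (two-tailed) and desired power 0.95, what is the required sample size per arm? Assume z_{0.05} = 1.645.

For two independent groups with equal n: n = 2·((z_{α/2} + z_β) / d)².
z_{α/2} + z_β = 1.645 + 1.645 = 3.290.
n = 2 × (3.290 / 0.59)² = 2 × 5.576² = 2 × 31.09 = 62.2.
Round up to the next whole participant.

n = 63 per group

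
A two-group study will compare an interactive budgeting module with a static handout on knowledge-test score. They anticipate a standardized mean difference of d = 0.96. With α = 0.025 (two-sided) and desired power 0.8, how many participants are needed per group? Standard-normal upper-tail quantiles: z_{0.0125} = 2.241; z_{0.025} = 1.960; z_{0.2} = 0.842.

n = 21 per group

For two independent groups with equal n: n = 2·((z_{α/2} + z_β) / d)².
z_{α/2} + z_β = 2.241 + 0.842 = 3.083.
n = 2 × (3.083 / 0.96)² = 2 × 3.211² = 2 × 10.31 = 20.6.
Round up to the next whole participant.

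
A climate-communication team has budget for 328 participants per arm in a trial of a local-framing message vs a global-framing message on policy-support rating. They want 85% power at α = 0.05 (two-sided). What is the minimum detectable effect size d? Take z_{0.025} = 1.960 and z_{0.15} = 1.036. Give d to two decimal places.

d_min ≈ 0.23

For two independent groups of n = 328 each: d_min = (z_{α/2} + z_β)·√(2/n).
z-sum = 1.960 + 1.036 = 2.996.
d_min = 2.996 × √(2/328) = 2.996 × 0.0781 = 0.234.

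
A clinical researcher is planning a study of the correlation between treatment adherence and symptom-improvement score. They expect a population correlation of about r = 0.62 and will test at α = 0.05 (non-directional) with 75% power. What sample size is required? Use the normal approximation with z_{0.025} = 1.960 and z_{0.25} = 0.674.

Fisher's z: C = ½·ln((1+r)/(1−r)) = ½·ln(4.2632) = 0.7250.
n = ((z_{α/2} + z_β)/C)² + 3.
(1.960 + 0.674) / 0.7250 = 2.634 / 0.7250 = 3.633.
n = 3.633² + 3 = 13.20 + 3 = 16.2.
Round up.

n = 17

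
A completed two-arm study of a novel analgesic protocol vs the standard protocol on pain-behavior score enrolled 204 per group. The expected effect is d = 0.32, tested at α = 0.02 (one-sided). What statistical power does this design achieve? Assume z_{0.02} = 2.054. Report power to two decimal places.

power ≈ 0.88

For two equal groups, power = Φ(d·√(n/2) − z_{α}).
d·√(n/2) = 0.32 × √(204/2) = 0.32 × 10.100 = 3.232.
z_β = 3.232 − 2.054 = 1.178.
Power = Φ(1.178) = 0.881.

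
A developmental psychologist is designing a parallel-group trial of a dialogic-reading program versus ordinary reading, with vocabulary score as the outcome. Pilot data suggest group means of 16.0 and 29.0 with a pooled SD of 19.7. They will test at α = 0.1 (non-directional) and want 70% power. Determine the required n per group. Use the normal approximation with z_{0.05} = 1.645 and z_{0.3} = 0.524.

Cohen's d = |M₁ − M₂| / SD_pooled = |16.0 − 29.0| / 19.7 = 13.0 / 19.7 = 0.660.
For two independent groups with equal n: n = 2·((z_{α/2} + z_β) / d)².
z_{α/2} + z_β = 1.645 + 0.524 = 2.169.
n = 2 × (2.169 / 0.660)² = 2 × 3.286² = 2 × 10.80 = 21.6.
Round up to the next whole participant.

n = 22 per group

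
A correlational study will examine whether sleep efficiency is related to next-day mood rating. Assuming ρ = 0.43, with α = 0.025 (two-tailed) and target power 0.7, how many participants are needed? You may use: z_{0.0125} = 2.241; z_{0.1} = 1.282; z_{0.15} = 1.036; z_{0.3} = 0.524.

n = 40

Fisher's z: C = ½·ln((1+r)/(1−r)) = ½·ln(2.5088) = 0.4599.
n = ((z_{α/2} + z_β)/C)² + 3.
(2.241 + 0.524) / 0.4599 = 2.765 / 0.4599 = 6.012.
n = 6.012² + 3 = 36.15 + 3 = 39.1.
Round up.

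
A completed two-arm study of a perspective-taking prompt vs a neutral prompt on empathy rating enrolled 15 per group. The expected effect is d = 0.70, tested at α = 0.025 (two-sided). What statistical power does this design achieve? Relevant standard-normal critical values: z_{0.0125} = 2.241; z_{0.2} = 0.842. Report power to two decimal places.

For two equal groups, power = Φ(d·√(n/2) − z_{α/2}).
d·√(n/2) = 0.70 × √(15/2) = 0.70 × 2.739 = 1.917.
z_β = 1.917 − 2.241 = -0.324.
Power = Φ(-0.324) = 0.373.

power ≈ 0.37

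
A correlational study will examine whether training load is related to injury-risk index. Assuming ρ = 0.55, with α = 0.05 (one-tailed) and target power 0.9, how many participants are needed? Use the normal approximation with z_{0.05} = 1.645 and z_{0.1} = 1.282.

n = 26

Fisher's z: C = ½·ln((1+r)/(1−r)) = ½·ln(3.4444) = 0.6184.
n = ((z_{α} + z_β)/C)² + 3.
(1.645 + 1.282) / 0.6184 = 2.927 / 0.6184 = 4.733.
n = 4.733² + 3 = 22.40 + 3 = 25.4.
Round up.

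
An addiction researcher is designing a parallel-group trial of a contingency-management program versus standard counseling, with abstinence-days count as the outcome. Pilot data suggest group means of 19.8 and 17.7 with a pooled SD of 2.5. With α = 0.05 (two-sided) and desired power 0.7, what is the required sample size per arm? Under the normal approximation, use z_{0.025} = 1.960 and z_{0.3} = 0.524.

Cohen's d = |M₁ − M₂| / SD_pooled = |19.8 − 17.7| / 2.5 = 2.1 / 2.5 = 0.840.
For two independent groups with equal n: n = 2·((z_{α/2} + z_β) / d)².
z_{α/2} + z_β = 1.960 + 0.524 = 2.484.
n = 2 × (2.484 / 0.840)² = 2 × 2.957² = 2 × 8.74 = 17.5.
Round up to the next whole participant.

n = 18 per group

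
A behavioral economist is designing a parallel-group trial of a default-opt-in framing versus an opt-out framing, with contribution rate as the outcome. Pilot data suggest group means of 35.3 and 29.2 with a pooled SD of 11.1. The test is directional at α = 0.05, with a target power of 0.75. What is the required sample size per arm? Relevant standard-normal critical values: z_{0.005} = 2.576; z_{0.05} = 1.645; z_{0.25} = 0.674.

Cohen's d = |M₁ − M₂| / SD_pooled = |35.3 − 29.2| / 11.1 = 6.1 / 11.1 = 0.550.
For two independent groups with equal n: n = 2·((z_{α} + z_β) / d)².
z_{α} + z_β = 1.645 + 0.674 = 2.319.
n = 2 × (2.319 / 0.550)² = 2 × 4.216² = 2 × 17.78 = 35.6.
Round up to the next whole participant.

n = 36 per group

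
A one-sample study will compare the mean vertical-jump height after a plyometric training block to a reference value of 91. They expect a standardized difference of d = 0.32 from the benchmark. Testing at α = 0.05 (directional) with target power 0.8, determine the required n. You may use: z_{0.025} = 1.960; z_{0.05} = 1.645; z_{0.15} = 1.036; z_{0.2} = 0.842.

n = 61

For a one-sample test: n = ((z_{α} + z_β) / d)².
z_{α} + z_β = 1.645 + 0.842 = 2.487.
n = (2.487 / 0.32)² = 7.772² = 60.40.
Round up.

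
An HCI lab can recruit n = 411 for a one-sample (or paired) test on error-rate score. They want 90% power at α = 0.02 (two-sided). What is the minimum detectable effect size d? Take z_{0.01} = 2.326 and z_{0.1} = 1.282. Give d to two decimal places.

For a single sample (or paired design) of n = 411: d_min = (z_{α/2} + z_β)/√n.
z-sum = 2.326 + 1.282 = 3.608.
d_min = 3.608 / √411 = 3.608 / 20.273 = 0.178.

d_min ≈ 0.18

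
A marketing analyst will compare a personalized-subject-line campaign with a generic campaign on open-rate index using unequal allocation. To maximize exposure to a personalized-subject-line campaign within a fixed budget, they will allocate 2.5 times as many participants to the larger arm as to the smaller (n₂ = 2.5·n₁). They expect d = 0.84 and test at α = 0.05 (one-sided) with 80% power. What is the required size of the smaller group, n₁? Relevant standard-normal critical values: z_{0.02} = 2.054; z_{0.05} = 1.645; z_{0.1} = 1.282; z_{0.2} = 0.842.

With allocation ratio k = n₂/n₁ = 2.5, Var(x̄₁−x̄₂) = σ²(1/n₁ + 1/(k·n₁)) = σ²·(k+1)/(k·n₁).
So n₁ = (1 + 1/k)·((z_{α} + z_β)/d)² = 1.400 × (2.487/0.84)².
n₁ = 1.400 × 8.77 = 12.3.
Round up: n₁ = 13, giving n₂ = ⌈2.5 × 13⌉ = ⌈32.5⌉ = 33.

n₁ = 13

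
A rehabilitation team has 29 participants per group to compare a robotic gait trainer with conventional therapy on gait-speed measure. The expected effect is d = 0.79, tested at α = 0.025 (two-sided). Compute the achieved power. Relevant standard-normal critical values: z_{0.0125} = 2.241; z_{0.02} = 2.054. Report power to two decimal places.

For two equal groups, power = Φ(d·√(n/2) − z_{α/2}).
d·√(n/2) = 0.79 × √(29/2) = 0.79 × 3.808 = 3.008.
z_β = 3.008 − 2.241 = 0.767.
Power = Φ(0.767) = 0.779.

power ≈ 0.78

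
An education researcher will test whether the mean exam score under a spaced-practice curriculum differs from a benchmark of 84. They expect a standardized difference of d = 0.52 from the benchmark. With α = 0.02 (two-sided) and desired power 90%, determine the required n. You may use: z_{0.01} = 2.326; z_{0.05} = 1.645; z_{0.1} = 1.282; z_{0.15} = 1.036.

For a one-sample test: n = ((z_{α/2} + z_β) / d)².
z_{α/2} + z_β = 2.326 + 1.282 = 3.608.
n = (3.608 / 0.52)² = 6.938² = 48.14.
Round up.

n = 49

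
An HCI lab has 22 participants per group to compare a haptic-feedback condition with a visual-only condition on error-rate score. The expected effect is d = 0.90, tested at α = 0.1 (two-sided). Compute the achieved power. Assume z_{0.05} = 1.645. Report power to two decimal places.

power ≈ 0.91

For two equal groups, power = Φ(d·√(n/2) − z_{α/2}).
d·√(n/2) = 0.90 × √(22/2) = 0.90 × 3.317 = 2.985.
z_β = 2.985 − 1.645 = 1.340.
Power = Φ(1.340) = 0.910.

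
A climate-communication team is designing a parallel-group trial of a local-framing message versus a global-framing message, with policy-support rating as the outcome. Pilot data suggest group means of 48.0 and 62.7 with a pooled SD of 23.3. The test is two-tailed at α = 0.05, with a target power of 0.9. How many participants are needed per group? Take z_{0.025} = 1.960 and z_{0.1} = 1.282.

n = 53 per group

Cohen's d = |M₁ − M₂| / SD_pooled = |48.0 − 62.7| / 23.3 = 14.7 / 23.3 = 0.631.
For two independent groups with equal n: n = 2·((z_{α/2} + z_β) / d)².
z_{α/2} + z_β = 1.960 + 1.282 = 3.242.
n = 2 × (3.242 / 0.631)² = 2 × 5.138² = 2 × 26.40 = 52.8.
Round up to the next whole participant.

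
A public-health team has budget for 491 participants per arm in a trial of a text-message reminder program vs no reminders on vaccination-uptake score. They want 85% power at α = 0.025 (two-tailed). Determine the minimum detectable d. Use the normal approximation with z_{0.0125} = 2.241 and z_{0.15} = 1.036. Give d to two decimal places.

For two independent groups of n = 491 each: d_min = (z_{α/2} + z_β)·√(2/n).
z-sum = 2.241 + 1.036 = 3.277.
d_min = 3.277 × √(2/491) = 3.277 × 0.0638 = 0.209.

d_min ≈ 0.21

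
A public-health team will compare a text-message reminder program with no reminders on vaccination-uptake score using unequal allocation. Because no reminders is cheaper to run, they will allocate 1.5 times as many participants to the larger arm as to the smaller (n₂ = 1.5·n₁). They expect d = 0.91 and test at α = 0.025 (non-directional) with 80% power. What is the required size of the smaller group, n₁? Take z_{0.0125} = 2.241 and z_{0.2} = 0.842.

n₁ = 20

With allocation ratio k = n₂/n₁ = 1.5, Var(x̄₁−x̄₂) = σ²(1/n₁ + 1/(k·n₁)) = σ²·(k+1)/(k·n₁).
So n₁ = (1 + 1/k)·((z_{α/2} + z_β)/d)² = 1.667 × (3.083/0.91)².
n₁ = 1.667 × 11.48 = 19.1.
Round up: n₁ = 20, giving n₂ = 1.5 × 20 = 30.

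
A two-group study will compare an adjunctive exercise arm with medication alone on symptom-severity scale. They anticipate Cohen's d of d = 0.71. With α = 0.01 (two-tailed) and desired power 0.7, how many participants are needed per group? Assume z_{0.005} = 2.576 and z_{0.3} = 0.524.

n = 39 per group

For two independent groups with equal n: n = 2·((z_{α/2} + z_β) / d)².
z_{α/2} + z_β = 2.576 + 0.524 = 3.100.
n = 2 × (3.100 / 0.71)² = 2 × 4.366² = 2 × 19.06 = 38.1.
Round up to the next whole participant.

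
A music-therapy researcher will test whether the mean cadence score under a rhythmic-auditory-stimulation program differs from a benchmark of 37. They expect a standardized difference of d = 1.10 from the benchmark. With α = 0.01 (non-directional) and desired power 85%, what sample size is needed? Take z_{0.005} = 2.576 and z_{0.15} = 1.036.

n = 11

For a one-sample test: n = ((z_{α/2} + z_β) / d)².
z_{α/2} + z_β = 2.576 + 1.036 = 3.612.
n = (3.612 / 1.10)² = 3.284² = 10.78.
Round up.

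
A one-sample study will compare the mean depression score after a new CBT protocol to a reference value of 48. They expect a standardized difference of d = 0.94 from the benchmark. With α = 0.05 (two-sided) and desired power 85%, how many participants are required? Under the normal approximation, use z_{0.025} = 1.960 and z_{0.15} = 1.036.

For a one-sample test: n = ((z_{α/2} + z_β) / d)².
z_{α/2} + z_β = 1.960 + 1.036 = 2.996.
n = (2.996 / 0.94)² = 3.187² = 10.16.
Round up.

n = 11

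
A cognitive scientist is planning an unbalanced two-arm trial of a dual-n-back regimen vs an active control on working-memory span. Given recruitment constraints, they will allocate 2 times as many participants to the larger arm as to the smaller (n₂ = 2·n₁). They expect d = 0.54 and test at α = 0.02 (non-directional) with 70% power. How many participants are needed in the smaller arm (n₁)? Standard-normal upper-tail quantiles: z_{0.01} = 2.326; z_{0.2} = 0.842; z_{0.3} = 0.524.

n₁ = 42

With allocation ratio k = n₂/n₁ = 2, Var(x̄₁−x̄₂) = σ²(1/n₁ + 1/(k·n₁)) = σ²·(k+1)/(k·n₁).
So n₁ = (1 + 1/k)·((z_{α/2} + z_β)/d)² = 1.500 × (2.850/0.54)².
n₁ = 1.500 × 27.85 = 41.8.
Round up: n₁ = 42, giving n₂ = 2 × 42 = 84.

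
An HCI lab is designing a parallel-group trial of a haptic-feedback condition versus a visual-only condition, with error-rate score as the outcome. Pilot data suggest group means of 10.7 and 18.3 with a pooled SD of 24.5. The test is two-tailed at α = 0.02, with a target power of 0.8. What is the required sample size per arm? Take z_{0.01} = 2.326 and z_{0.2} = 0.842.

n = 209 per group

Cohen's d = |M₁ − M₂| / SD_pooled = |10.7 − 18.3| / 24.5 = 7.6 / 24.5 = 0.310.
For two independent groups with equal n: n = 2·((z_{α/2} + z_β) / d)².
z_{α/2} + z_β = 2.326 + 0.842 = 3.168.
n = 2 × (3.168 / 0.310)² = 2 × 10.219² = 2 × 104.44 = 208.9.
Round up to the next whole participant.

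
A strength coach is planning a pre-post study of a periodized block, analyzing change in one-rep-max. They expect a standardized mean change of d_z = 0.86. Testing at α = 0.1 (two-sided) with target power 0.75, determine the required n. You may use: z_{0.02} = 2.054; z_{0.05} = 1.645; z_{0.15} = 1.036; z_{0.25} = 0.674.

For a paired (one-sample on differences) test: n = ((z_{α/2} + z_β) / d)².
z_{α/2} + z_β = 1.645 + 0.674 = 2.319.
n = (2.319 / 0.86)² = 2.697² = 7.27.
Round up.

n = 8 pairs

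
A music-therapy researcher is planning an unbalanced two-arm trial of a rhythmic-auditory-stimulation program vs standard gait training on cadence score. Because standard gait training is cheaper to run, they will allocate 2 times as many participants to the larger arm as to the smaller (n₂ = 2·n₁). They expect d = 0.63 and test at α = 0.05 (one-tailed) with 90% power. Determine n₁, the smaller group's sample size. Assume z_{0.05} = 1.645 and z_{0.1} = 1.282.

With allocation ratio k = n₂/n₁ = 2, Var(x̄₁−x̄₂) = σ²(1/n₁ + 1/(k·n₁)) = σ²·(k+1)/(k·n₁).
So n₁ = (1 + 1/k)·((z_{α} + z_β)/d)² = 1.500 × (2.927/0.63)².
n₁ = 1.500 × 21.59 = 32.4.
Round up: n₁ = 33, giving n₂ = 2 × 33 = 66.

n₁ = 33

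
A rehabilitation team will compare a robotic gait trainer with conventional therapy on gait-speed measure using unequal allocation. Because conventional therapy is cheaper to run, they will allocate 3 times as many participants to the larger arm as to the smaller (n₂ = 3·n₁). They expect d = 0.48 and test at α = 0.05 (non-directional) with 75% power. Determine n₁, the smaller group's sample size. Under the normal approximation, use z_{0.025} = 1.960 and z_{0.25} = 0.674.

With allocation ratio k = n₂/n₁ = 3, Var(x̄₁−x̄₂) = σ²(1/n₁ + 1/(k·n₁)) = σ²·(k+1)/(k·n₁).
So n₁ = (1 + 1/k)·((z_{α/2} + z_β)/d)² = 1.333 × (2.634/0.48)².
n₁ = 1.333 × 30.11 = 40.2.
Round up: n₁ = 41, giving n₂ = 3 × 41 = 123.

n₁ = 41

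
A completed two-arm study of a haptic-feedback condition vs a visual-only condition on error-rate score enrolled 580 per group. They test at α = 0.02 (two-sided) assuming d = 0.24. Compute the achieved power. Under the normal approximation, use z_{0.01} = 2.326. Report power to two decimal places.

power ≈ 0.96

For two equal groups, power = Φ(d·√(n/2) − z_{α/2}).
d·√(n/2) = 0.24 × √(580/2) = 0.24 × 17.029 = 4.087.
z_β = 4.087 − 2.326 = 1.761.
Power = Φ(1.761) = 0.961.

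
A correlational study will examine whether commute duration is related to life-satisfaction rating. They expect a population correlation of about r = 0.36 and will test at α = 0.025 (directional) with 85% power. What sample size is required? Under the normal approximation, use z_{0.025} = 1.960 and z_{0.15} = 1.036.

n = 67

Fisher's z: C = ½·ln((1+r)/(1−r)) = ½·ln(2.1250) = 0.3769.
n = ((z_{α} + z_β)/C)² + 3.
(1.960 + 1.036) / 0.3769 = 2.996 / 0.3769 = 7.949.
n = 7.949² + 3 = 63.19 + 3 = 66.2.
Round up.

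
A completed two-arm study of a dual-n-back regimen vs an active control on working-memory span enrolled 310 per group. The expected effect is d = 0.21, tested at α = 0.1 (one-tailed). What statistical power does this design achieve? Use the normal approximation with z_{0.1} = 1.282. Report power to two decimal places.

For two equal groups, power = Φ(d·√(n/2) − z_{α}).
d·√(n/2) = 0.21 × √(310/2) = 0.21 × 12.450 = 2.614.
z_β = 2.614 − 1.282 = 1.332.
Power = Φ(1.332) = 0.909.

power ≈ 0.91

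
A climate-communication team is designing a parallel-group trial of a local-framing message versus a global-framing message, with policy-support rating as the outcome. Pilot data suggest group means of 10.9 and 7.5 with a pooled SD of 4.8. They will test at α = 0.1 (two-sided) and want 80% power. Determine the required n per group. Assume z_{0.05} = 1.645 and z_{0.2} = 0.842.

Cohen's d = |M₁ − M₂| / SD_pooled = |10.9 − 7.5| / 4.8 = 3.4 / 4.8 = 0.708.
For two independent groups with equal n: n = 2·((z_{α/2} + z_β) / d)².
z_{α/2} + z_β = 1.645 + 0.842 = 2.487.
n = 2 × (2.487 / 0.708)² = 2 × 3.513² = 2 × 12.34 = 24.7.
Round up to the next whole participant.

n = 25 per group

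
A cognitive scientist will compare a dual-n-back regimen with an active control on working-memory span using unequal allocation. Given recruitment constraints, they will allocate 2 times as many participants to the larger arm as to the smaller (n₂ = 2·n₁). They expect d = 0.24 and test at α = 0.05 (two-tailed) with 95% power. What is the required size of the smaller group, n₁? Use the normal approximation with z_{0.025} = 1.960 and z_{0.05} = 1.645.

n₁ = 339

With allocation ratio k = n₂/n₁ = 2, Var(x̄₁−x̄₂) = σ²(1/n₁ + 1/(k·n₁)) = σ²·(k+1)/(k·n₁).
So n₁ = (1 + 1/k)·((z_{α/2} + z_β)/d)² = 1.500 × (3.605/0.24)².
n₁ = 1.500 × 225.63 = 338.4.
Round up: n₁ = 339, giving n₂ = 2 × 339 = 678.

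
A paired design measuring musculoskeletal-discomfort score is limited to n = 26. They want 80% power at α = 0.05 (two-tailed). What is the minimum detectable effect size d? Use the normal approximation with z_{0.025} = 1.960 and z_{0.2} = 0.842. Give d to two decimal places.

For a single sample (or paired design) of n = 26: d_min = (z_{α/2} + z_β)/√n.
z-sum = 1.960 + 0.842 = 2.802.
d_min = 2.802 / √26 = 2.802 / 5.099 = 0.550.

d_min ≈ 0.55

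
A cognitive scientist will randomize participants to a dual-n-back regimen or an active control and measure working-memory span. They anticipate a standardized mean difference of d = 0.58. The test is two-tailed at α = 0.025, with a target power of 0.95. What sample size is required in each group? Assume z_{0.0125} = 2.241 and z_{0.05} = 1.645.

n = 90 per group

For two independent groups with equal n: n = 2·((z_{α/2} + z_β) / d)².
z_{α/2} + z_β = 2.241 + 1.645 = 3.886.
n = 2 × (3.886 / 0.58)² = 2 × 6.700² = 2 × 44.89 = 89.8.
Round up to the next whole participant.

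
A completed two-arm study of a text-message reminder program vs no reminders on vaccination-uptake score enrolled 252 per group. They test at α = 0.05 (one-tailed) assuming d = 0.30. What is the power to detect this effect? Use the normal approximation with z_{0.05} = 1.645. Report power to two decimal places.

For two equal groups, power = Φ(d·√(n/2) − z_{α}).
d·√(n/2) = 0.30 × √(252/2) = 0.30 × 11.225 = 3.367.
z_β = 3.367 − 1.645 = 1.722.
Power = Φ(1.722) = 0.958.

power ≈ 0.96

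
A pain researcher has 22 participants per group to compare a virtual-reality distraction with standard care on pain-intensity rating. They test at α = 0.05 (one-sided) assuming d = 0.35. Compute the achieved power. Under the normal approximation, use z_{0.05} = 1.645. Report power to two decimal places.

For two equal groups, power = Φ(d·√(n/2) − z_{α}).
d·√(n/2) = 0.35 × √(22/2) = 0.35 × 3.317 = 1.161.
z_β = 1.161 − 1.645 = -0.484.
Power = Φ(-0.484) = 0.314.

power ≈ 0.31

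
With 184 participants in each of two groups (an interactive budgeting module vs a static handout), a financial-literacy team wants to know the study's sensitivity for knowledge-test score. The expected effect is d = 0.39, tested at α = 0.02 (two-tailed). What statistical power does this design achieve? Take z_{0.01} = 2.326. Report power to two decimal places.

For two equal groups, power = Φ(d·√(n/2) − z_{α/2}).
d·√(n/2) = 0.39 × √(184/2) = 0.39 × 9.592 = 3.741.
z_β = 3.741 − 2.326 = 1.415.
Power = Φ(1.415) = 0.921.

power ≈ 0.92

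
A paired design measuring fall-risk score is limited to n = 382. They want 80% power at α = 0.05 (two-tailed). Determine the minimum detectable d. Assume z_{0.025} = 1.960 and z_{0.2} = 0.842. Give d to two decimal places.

For a single sample (or paired design) of n = 382: d_min = (z_{α/2} + z_β)/√n.
z-sum = 1.960 + 0.842 = 2.802.
d_min = 2.802 / √382 = 2.802 / 19.545 = 0.143.

d_min ≈ 0.14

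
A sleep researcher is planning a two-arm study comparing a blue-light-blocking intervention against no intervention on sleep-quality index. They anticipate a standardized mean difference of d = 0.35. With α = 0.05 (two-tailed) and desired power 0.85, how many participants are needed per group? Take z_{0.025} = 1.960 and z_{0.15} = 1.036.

For two independent groups with equal n: n = 2·((z_{α/2} + z_β) / d)².
z_{α/2} + z_β = 1.960 + 1.036 = 2.996.
n = 2 × (2.996 / 0.35)² = 2 × 8.560² = 2 × 73.27 = 146.5.
Round up to the next whole participant.

n = 147 per group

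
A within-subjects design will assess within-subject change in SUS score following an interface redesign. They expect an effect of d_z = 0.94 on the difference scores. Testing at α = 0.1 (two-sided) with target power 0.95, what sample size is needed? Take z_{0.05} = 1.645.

For a paired (one-sample on differences) test: n = ((z_{α/2} + z_β) / d)².
z_{α/2} + z_β = 1.645 + 1.645 = 3.290.
n = (3.290 / 0.94)² = 3.500² = 12.25.
Round up.

n = 13 pairs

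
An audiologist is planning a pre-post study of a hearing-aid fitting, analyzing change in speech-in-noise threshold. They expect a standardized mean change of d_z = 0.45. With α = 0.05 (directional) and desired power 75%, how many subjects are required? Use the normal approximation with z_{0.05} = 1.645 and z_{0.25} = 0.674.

For a paired (one-sample on differences) test: n = ((z_{α} + z_β) / d)².
z_{α} + z_β = 1.645 + 0.674 = 2.319.
n = (2.319 / 0.45)² = 5.153² = 26.56.
Round up.

n = 27 pairs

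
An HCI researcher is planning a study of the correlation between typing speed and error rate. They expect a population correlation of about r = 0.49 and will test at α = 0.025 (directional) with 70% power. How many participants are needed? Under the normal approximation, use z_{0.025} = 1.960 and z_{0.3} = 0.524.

Fisher's z: C = ½·ln((1+r)/(1−r)) = ½·ln(2.9216) = 0.5361.
n = ((z_{α} + z_β)/C)² + 3.
(1.960 + 0.524) / 0.5361 = 2.484 / 0.5361 = 4.633.
n = 4.633² + 3 = 21.47 + 3 = 24.5.
Round up.

n = 25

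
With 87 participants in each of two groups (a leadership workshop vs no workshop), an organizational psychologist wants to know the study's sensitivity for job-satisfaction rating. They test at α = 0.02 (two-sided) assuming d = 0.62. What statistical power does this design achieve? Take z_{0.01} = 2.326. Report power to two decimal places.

For two equal groups, power = Φ(d·√(n/2) − z_{α/2}).
d·√(n/2) = 0.62 × √(87/2) = 0.62 × 6.595 = 4.089.
z_β = 4.089 − 2.326 = 1.763.
Power = Φ(1.763) = 0.961.

power ≈ 0.96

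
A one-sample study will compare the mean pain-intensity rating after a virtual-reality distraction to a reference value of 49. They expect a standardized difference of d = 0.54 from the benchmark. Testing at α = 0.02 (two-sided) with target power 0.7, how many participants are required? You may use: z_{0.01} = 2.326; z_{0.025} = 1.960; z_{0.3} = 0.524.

n = 28

For a one-sample test: n = ((z_{α/2} + z_β) / d)².
z_{α/2} + z_β = 2.326 + 0.524 = 2.850.
n = (2.850 / 0.54)² = 5.278² = 27.85.
Round up.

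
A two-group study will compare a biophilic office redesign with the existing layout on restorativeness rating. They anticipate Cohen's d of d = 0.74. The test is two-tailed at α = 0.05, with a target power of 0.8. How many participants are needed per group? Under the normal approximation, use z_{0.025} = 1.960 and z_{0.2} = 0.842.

For two independent groups with equal n: n = 2·((z_{α/2} + z_β) / d)².
z_{α/2} + z_β = 1.960 + 0.842 = 2.802.
n = 2 × (2.802 / 0.74)² = 2 × 3.786² = 2 × 14.34 = 28.7.
Round up to the next whole participant.

n = 29 per group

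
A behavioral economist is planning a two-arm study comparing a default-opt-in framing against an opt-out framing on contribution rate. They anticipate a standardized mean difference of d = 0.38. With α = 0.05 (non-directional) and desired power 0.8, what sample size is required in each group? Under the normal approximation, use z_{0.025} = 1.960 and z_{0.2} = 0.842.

n = 109 per group

For two independent groups with equal n: n = 2·((z_{α/2} + z_β) / d)².
z_{α/2} + z_β = 1.960 + 0.842 = 2.802.
n = 2 × (2.802 / 0.38)² = 2 × 7.374² = 2 × 54.37 = 108.7.
Round up to the next whole participant.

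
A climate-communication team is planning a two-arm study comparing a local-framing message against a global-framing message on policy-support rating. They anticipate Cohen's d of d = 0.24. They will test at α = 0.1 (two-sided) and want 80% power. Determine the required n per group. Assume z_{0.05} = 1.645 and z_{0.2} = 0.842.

n = 215 per group

For two independent groups with equal n: n = 2·((z_{α/2} + z_β) / d)².
z_{α/2} + z_β = 1.645 + 0.842 = 2.487.
n = 2 × (2.487 / 0.24)² = 2 × 10.363² = 2 × 107.38 = 214.8.
Round up to the next whole participant.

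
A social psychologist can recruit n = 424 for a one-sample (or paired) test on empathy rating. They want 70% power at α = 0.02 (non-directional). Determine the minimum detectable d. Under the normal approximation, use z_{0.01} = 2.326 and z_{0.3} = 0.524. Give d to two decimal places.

d_min ≈ 0.14

For a single sample (or paired design) of n = 424: d_min = (z_{α/2} + z_β)/√n.
z-sum = 2.326 + 0.524 = 2.850.
d_min = 2.850 / √424 = 2.850 / 20.591 = 0.138.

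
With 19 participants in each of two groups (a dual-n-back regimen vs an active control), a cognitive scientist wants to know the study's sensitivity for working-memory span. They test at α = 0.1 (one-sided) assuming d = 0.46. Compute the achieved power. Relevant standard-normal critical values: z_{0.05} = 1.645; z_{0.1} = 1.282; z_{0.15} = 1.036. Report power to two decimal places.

power ≈ 0.55

For two equal groups, power = Φ(d·√(n/2) − z_{α}).
d·√(n/2) = 0.46 × √(19/2) = 0.46 × 3.082 = 1.418.
z_β = 1.418 − 1.282 = 0.136.
Power = Φ(0.136) = 0.554.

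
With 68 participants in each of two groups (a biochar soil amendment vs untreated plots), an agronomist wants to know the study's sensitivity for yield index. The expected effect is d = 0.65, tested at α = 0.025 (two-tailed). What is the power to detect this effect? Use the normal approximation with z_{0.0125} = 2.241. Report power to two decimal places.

For two equal groups, power = Φ(d·√(n/2) − z_{α/2}).
d·√(n/2) = 0.65 × √(68/2) = 0.65 × 5.831 = 3.790.
z_β = 3.790 − 2.241 = 1.549.
Power = Φ(1.549) = 0.939.

power ≈ 0.94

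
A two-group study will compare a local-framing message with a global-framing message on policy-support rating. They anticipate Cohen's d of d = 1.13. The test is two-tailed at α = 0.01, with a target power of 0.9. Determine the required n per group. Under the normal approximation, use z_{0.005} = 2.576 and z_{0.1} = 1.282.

For two independent groups with equal n: n = 2·((z_{α/2} + z_β) / d)².
z_{α/2} + z_β = 2.576 + 1.282 = 3.858.
n = 2 × (3.858 / 1.13)² = 2 × 3.414² = 2 × 11.66 = 23.3.
Round up to the next whole participant.

n = 24 per group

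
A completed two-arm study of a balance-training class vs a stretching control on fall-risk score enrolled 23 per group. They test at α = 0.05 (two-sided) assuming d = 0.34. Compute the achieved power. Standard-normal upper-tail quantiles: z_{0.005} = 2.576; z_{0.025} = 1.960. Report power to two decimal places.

For two equal groups, power = Φ(d·√(n/2) − z_{α/2}).
d·√(n/2) = 0.34 × √(23/2) = 0.34 × 3.391 = 1.153.
z_β = 1.153 − 1.960 = -0.807.
Power = Φ(-0.807) = 0.210.

power ≈ 0.21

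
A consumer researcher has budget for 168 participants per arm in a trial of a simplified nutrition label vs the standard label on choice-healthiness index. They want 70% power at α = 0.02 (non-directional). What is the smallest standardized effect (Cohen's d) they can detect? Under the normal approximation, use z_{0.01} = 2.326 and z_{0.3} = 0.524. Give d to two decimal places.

For two independent groups of n = 168 each: d_min = (z_{α/2} + z_β)·√(2/n).
z-sum = 2.326 + 0.524 = 2.850.
d_min = 2.850 × √(2/168) = 2.850 × 0.1091 = 0.311.

d_min ≈ 0.31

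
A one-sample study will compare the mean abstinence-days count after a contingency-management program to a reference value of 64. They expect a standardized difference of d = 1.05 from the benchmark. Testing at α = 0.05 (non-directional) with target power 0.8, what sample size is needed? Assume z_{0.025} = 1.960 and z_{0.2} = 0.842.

n = 8

For a one-sample test: n = ((z_{α/2} + z_β) / d)².
z_{α/2} + z_β = 1.960 + 0.842 = 2.802.
n = (2.802 / 1.05)² = 2.669² = 7.12.
Round up.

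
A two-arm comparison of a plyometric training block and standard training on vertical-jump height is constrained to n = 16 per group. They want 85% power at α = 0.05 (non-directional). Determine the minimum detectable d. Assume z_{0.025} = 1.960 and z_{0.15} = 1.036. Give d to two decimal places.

d_min ≈ 1.06

For two independent groups of n = 16 each: d_min = (z_{α/2} + z_β)·√(2/n).
z-sum = 1.960 + 1.036 = 2.996.
d_min = 2.996 × √(2/16) = 2.996 × 0.3536 = 1.059.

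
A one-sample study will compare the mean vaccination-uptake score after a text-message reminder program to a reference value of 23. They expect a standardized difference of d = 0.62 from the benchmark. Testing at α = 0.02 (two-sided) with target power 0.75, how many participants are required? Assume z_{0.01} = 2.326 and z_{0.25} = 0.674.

n = 24

For a one-sample test: n = ((z_{α/2} + z_β) / d)².
z_{α/2} + z_β = 2.326 + 0.674 = 3.000.
n = (3.000 / 0.62)² = 4.839² = 23.41.
Round up.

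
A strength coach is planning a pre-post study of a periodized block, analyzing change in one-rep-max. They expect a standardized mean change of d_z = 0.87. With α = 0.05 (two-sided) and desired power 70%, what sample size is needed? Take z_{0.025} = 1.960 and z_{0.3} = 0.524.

For a paired (one-sample on differences) test: n = ((z_{α/2} + z_β) / d)².
z_{α/2} + z_β = 1.960 + 0.524 = 2.484.
n = (2.484 / 0.87)² = 2.855² = 8.15.
Round up.

n = 9 pairs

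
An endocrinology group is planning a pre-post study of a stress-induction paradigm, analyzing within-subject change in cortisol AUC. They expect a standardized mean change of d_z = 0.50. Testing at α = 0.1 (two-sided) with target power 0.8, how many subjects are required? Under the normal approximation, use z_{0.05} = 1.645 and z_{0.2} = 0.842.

For a paired (one-sample on differences) test: n = ((z_{α/2} + z_β) / d)².
z_{α/2} + z_β = 1.645 + 0.842 = 2.487.
n = (2.487 / 0.50)² = 4.974² = 24.74.
Round up.

n = 25 pairs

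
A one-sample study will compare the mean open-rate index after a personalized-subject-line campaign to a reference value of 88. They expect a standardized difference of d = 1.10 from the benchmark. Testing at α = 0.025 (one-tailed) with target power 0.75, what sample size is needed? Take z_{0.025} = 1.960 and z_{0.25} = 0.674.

n = 6

For a one-sample test: n = ((z_{α} + z_β) / d)².
z_{α} + z_β = 1.960 + 0.674 = 2.634.
n = (2.634 / 1.10)² = 2.395² = 5.73.
Round up.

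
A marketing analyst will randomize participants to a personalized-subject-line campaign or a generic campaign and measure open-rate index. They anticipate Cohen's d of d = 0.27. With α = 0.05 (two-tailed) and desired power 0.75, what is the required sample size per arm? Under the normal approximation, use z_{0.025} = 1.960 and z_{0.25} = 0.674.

For two independent groups with equal n: n = 2·((z_{α/2} + z_β) / d)².
z_{α/2} + z_β = 1.960 + 0.674 = 2.634.
n = 2 × (2.634 / 0.27)² = 2 × 9.756² = 2 × 95.17 = 190.3.
Round up to the next whole participant.

n = 191 per group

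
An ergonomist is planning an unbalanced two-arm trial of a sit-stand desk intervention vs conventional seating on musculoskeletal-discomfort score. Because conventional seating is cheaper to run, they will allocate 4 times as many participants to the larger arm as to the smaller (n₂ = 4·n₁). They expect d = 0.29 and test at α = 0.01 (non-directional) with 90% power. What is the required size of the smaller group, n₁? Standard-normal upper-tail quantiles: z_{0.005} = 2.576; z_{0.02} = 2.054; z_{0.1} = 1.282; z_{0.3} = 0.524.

n₁ = 222

With allocation ratio k = n₂/n₁ = 4, Var(x̄₁−x̄₂) = σ²(1/n₁ + 1/(k·n₁)) = σ²·(k+1)/(k·n₁).
So n₁ = (1 + 1/k)·((z_{α/2} + z_β)/d)² = 1.250 × (3.858/0.29)².
n₁ = 1.250 × 176.98 = 221.2.
Round up: n₁ = 222, giving n₂ = 4 × 222 = 888.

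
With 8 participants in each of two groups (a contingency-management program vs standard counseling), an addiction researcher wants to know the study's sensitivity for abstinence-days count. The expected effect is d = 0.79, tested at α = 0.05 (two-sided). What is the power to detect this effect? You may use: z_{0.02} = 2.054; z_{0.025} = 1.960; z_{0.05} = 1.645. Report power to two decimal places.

power ≈ 0.35

For two equal groups, power = Φ(d·√(n/2) − z_{α/2}).
d·√(n/2) = 0.79 × √(8/2) = 0.79 × 2.000 = 1.580.
z_β = 1.580 − 1.960 = -0.380.
Power = Φ(-0.380) = 0.352.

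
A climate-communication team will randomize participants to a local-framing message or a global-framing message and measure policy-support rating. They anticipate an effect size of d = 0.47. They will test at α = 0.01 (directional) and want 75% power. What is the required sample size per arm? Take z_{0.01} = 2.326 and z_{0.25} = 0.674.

n = 82 per group

For two independent groups with equal n: n = 2·((z_{α} + z_β) / d)².
z_{α} + z_β = 2.326 + 0.674 = 3.000.
n = 2 × (3.000 / 0.47)² = 2 × 6.383² = 2 × 40.74 = 81.5.
Round up to the next whole participant.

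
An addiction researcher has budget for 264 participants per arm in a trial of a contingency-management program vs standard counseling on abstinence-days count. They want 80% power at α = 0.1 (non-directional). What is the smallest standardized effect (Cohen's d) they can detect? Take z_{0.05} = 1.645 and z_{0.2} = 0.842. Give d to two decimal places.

For two independent groups of n = 264 each: d_min = (z_{α/2} + z_β)·√(2/n).
z-sum = 1.645 + 0.842 = 2.487.
d_min = 2.487 × √(2/264) = 2.487 × 0.0870 = 0.216.

d_min ≈ 0.22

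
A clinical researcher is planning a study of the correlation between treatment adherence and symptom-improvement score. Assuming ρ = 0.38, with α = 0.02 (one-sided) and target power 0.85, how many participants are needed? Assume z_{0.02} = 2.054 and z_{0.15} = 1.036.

n = 63

Fisher's z: C = ½·ln((1+r)/(1−r)) = ½·ln(2.2258) = 0.4001.
n = ((z_{α} + z_β)/C)² + 3.
(2.054 + 1.036) / 0.4001 = 3.090 / 0.4001 = 7.723.
n = 7.723² + 3 = 59.65 + 3 = 62.6.
Round up.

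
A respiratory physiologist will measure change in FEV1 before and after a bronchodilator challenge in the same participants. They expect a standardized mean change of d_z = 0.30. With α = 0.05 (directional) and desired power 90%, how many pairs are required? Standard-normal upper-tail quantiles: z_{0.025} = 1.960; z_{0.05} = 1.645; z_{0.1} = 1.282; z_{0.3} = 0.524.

n = 96 pairs

For a paired (one-sample on differences) test: n = ((z_{α} + z_β) / d)².
z_{α} + z_β = 1.645 + 1.282 = 2.927.
n = (2.927 / 0.30)² = 9.757² = 95.19.
Round up.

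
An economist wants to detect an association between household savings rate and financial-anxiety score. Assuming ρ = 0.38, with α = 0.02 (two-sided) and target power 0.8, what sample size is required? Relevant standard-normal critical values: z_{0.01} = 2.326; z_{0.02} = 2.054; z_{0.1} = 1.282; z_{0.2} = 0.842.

n = 66

Fisher's z: C = ½·ln((1+r)/(1−r)) = ½·ln(2.2258) = 0.4001.
n = ((z_{α/2} + z_β)/C)² + 3.
(2.326 + 0.842) / 0.4001 = 3.168 / 0.4001 = 7.918.
n = 7.918² + 3 = 62.70 + 3 = 65.7.
Round up.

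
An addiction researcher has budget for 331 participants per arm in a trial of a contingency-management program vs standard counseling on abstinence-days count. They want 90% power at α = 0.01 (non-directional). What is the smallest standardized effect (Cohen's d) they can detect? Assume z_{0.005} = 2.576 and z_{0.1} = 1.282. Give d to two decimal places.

d_min ≈ 0.30

For two independent groups of n = 331 each: d_min = (z_{α/2} + z_β)·√(2/n).
z-sum = 2.576 + 1.282 = 3.858.
d_min = 3.858 × √(2/331) = 3.858 × 0.0777 = 0.300.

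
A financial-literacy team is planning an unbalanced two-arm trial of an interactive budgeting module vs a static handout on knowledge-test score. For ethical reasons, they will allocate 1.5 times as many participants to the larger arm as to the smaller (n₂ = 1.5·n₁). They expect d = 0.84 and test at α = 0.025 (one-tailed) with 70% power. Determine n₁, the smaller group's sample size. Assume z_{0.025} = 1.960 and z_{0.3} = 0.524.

With allocation ratio k = n₂/n₁ = 1.5, Var(x̄₁−x̄₂) = σ²(1/n₁ + 1/(k·n₁)) = σ²·(k+1)/(k·n₁).
So n₁ = (1 + 1/k)·((z_{α} + z_β)/d)² = 1.667 × (2.484/0.84)².
n₁ = 1.667 × 8.74 = 14.6.
Round up: n₁ = 15, giving n₂ = ⌈1.5 × 15⌉ = ⌈22.5⌉ = 23.

n₁ = 15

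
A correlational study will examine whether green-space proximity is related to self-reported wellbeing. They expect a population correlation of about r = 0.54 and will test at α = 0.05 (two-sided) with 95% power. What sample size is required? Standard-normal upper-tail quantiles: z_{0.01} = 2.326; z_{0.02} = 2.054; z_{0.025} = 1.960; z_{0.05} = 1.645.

Fisher's z: C = ½·ln((1+r)/(1−r)) = ½·ln(3.3478) = 0.6042.
n = ((z_{α/2} + z_β)/C)² + 3.
(1.960 + 1.645) / 0.6042 = 3.605 / 0.6042 = 5.967.
n = 5.967² + 3 = 35.60 + 3 = 38.6.
Round up.

n = 39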